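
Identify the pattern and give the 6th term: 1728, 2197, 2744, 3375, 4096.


Pattern: perfect cubes: n³
Terms: 1728, 2197, 2744, 3375, 4096
Next term = 4913

Next term = 4913


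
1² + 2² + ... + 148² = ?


n = 148
n(n+1)(2n+1)/6 = 148×149×297/6
= 6549444/6 = 1091574

Σk² = 1091574


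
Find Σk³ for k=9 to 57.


Σₖ₌9^57 k³ = [57·58/2]² − [8·9/2]²
= 2732409 − 1296 = 2731113

Σk³ = 2731113


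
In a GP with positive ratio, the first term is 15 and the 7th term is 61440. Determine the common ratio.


r^(n-1) = aₙ/a₁
r^6 = 61440/15 = 4096
r = 4096^(1/6)
= ±4; taking r > 0 gives r = 4

r = 4


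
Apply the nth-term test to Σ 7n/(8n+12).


lim(n→∞) 7n/(8n+12) = 7/8 = 7/8  (divide numerator and denominator by n)
lim aₙ = 7/8 ≠ 0 → series DIVERGES

Diverges (lim aₙ = 7/8 ≠ 0)


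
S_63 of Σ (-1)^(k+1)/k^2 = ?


S = 1 - 1/4 + 1/9 - 1/16 + 1/25 - 1/36 + 1/49 - 1/64 ± ...
= 0.8226
(Full series converges to +π²/12 ≈ +0.8225)

S_63 = 0.8226


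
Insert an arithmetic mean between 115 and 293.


AM = (115 + 293)/2 = 408/2 = 204

AM = 204


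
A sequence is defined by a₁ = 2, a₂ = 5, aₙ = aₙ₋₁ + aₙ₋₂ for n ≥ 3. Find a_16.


Computing iteratively: 2, 5, 7, 12, 19, 31, 50, 81, 131, 212, 343, 555, ...
a_16 = 3804

a_16 = 3804


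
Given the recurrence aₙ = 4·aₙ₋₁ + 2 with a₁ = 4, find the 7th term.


Computing step by step:
a_1 = 4
a_2 = 18
a_3 = 74
a_4 = 298
a_5 = 1194
a_6 = 4778
a_7 = 19114


a_7 = 19114


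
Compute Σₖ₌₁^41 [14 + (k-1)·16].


aₙ = 14 + (41-1)×16 = 654
Sₙ = n(a₁+aₙ)/2 = 41×(14+654)/2
= 41×668/2 = 13694

S_41 = 13694


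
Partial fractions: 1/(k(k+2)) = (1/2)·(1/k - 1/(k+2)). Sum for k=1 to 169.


1/(k(k+2)) = (1/2)·(1/k - 1/(k+2)) (partial fractions)
Telescoping: Σ = (1/2)·(1 + 1/2 - 1/170 - 1/171) = 10816/14535

Sum = 10816/14535


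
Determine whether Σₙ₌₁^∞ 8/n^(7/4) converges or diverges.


p-series test: Σ c/n^p converges if p > 1, diverges if p ≤ 1 (constant c > 0 doesn't affect convergence).
p = 7/4
7/4 > 1 → CONVERGES

Converges (p = 7/4 > 1)


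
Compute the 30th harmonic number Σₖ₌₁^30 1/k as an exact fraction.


H_30 = 1/1 + 1/2 + 1/3 + ... + 1/30
= 9304682830147/2329089562800
≈ 3.995

H_30 = 9304682830147/2329089562800 ≈ 3.995


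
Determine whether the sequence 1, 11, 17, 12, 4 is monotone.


Differences: 10, 6, -5, -8
Difference at position 1 is +10 (> 0) but position 3 is -5 (< 0) — sequence both rises and falls
→ NOT monotonic

Not monotonic


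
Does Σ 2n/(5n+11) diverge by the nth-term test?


lim(n→∞) 2n/(5n+11) = 2/5 = 2/5  (divide numerator and denominator by n)
lim aₙ = 2/5 ≠ 0 → series DIVERGES

Diverges (lim aₙ = 2/5 ≠ 0)


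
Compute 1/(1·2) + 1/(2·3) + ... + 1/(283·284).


1/(k(k+1)) = 1/k - 1/(k+1) (partial fractions)
Telescoping: Σ = 1 - 1/284 = 283/284

Sum = 283/284


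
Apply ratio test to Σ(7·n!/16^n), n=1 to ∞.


aₙ = 7·n!/16^n
a_{n+1}/aₙ = (n+1)!/16^(n+1) × 16^n/n!  (constant 7 cancels)
= (n+1)/16
L = lim(n→∞) (n+1)/16 = ∞
L > 1 → series DIVERGES

Diverges (ratio test: L = ∞ > 1)


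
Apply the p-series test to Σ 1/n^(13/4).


p-series test: Σ c/n^p converges if p > 1, diverges if p ≤ 1 (constant c > 0 doesn't affect convergence).
p = 13/4
13/4 > 1 → CONVERGES

Converges (p = 13/4 > 1)


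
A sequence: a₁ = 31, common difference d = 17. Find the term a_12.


aₙ = a₁ + (n-1)d
= 31 + (12-1)×17
= 31 + 187
= 218

a_12 = 218


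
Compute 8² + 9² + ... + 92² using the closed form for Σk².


Σₖ₌8^92 k² = Σₖ₌₁^92 k² − Σₖ₌₁^7 k²
= 92·93·185/6 − 7·8·15/6
= 263810 − 140 = 263670

Σk² = 263670


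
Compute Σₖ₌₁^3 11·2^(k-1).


Sₙ = 11×(2^3 - 1)/(2 - 1)
= 11×(8 - 1)/1
= 11×7/1
= 77

S_3 = 77


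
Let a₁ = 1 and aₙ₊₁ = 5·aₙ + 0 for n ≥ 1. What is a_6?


Computing step by step:
a_1 = 1
a_2 = 5
a_3 = 25
a_4 = 125
a_5 = 625
a_6 = 3125


a_6 = 3125


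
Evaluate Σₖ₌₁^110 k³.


n(n+1)/2 = 110×111/2 = 6105
Σk³ = 6105² = 37271025

Σk³ = 37271025


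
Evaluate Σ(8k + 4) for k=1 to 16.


Σ(8k+4) = 8·Σk + 4·n
= 8·136 + 4·16
= 1088 + 64 = 1152

Σ = 1152


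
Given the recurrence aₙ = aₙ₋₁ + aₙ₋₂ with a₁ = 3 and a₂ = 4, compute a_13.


Computing iteratively: 3, 4, 7, 11, 18, 29, 47, 76, 123, 199, 322, 521, ...
a_13 = 843

a_13 = 843


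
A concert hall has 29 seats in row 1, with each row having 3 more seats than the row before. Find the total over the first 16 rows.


aₙ = 29 + (16-1)×3 = 74
Sₙ = n(a₁+aₙ)/2 = 16×(29+74)/2
= 16×103/2 = 824

S_16 = 824


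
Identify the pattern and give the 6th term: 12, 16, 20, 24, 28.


Pattern: arithmetic (d=4)
Terms: 12, 16, 20, 24, 28
Next term = 32

Next term = 32


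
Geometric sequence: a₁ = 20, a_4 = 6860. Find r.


r^(n-1) = aₙ/a₁
r^3 = 6860/20 = 343
r = 343^(1/3)
= 7

r = 7


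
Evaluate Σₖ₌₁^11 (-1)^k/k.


S = -1 + 1/2 - 1/3 + 1/4 - 1/5 + 1/6 - 1/7 + 1/8 ± ...
= -0.7365
(Full series converges to -ln(2) ≈ -0.6931)

S_11 = -0.7365


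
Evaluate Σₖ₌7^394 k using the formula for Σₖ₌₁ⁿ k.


Σₖ₌7^394 k = Σₖ₌₁^394 k − Σₖ₌₁^6 k
= 394·395/2 − 6·7/2
= 77815 − 21 = 77794

Σk = 77794


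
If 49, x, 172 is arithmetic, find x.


AM = (49 + 172)/2 = 221/2 = 110.5

AM = 110.5


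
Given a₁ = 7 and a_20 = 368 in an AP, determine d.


d = (aₙ - a₁)/(n-1)
= (368 - 7)/(20-1)
= 361/19 = 19

d = 19


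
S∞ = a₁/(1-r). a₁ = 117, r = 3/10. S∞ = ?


S∞ = a₁/(1-r) = 117/(1 - 3/10)
= 117/(7/10)
= 1170/7

S∞ = 1170/7


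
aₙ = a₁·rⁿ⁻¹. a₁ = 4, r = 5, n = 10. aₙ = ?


aₙ = a₁·r^(n-1)
= 4×5^9
= 4×1953125
= 7812500

a_10 = 7812500


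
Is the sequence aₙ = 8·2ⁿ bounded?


aₙ = 8·2ⁿ → as n→∞, aₙ→∞ (since base 2 > 1)
No finite upper bound exists
The sequence is UNBOUNDED

Unbounded (aₙ → ∞ as n → ∞)


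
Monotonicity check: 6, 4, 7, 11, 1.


Differences: -2, 3, 4, -10
Difference at position 2 is +3 (> 0) but position 1 is -2 (< 0) — sequence both rises and falls
→ NOT monotonic

Not monotonic


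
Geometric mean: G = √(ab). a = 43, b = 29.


GM = √(43×29) = √1247 = 35.3129

GM = 35.3129


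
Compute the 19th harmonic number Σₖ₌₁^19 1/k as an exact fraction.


H_19 = 1/1 + 1/2 + 1/3 + ... + 1/19
= 275295799/77597520
≈ 3.5477

H_19 = 275295799/77597520 ≈ 3.5477


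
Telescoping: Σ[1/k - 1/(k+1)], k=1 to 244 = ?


Telescoping: adjacent terms cancel.
= 1/1 - 1/245
= 1 - 1/245 = 244/245

Sum = 244/245


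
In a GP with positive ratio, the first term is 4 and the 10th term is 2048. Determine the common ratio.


r^(n-1) = aₙ/a₁
r^9 = 2048/4 = 512
r = 512^(1/9)
= 2

r = 2


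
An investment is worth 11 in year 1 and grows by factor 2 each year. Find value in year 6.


aₙ = a₁·r^(n-1)
= 11×2^5
= 11×32
= 352

a_6 = 352


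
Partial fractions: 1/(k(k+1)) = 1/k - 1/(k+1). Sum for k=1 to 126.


1/(k(k+1)) = 1/k - 1/(k+1) (partial fractions)
Telescoping: Σ = 1 - 1/127 = 126/127

Sum = 126/127


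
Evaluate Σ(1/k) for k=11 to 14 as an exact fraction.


Σₖ₌11^14 1/k = 1/11 + 1/12 + 1/13 + 1/14
= 3875/12012
≈ 0.3226

Sum = 3875/12012 ≈ 0.3226


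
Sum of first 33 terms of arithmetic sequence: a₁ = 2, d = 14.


aₙ = 2 + (33-1)×14 = 450
Sₙ = n(a₁+aₙ)/2 = 33×(2+450)/2
= 33×452/2 = 7458

S_33 = 7458


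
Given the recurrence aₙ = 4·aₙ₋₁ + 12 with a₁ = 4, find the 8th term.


Computing step by step:
a_1 = 4
a_2 = 28
a_3 = 124
a_4 = 508
a_5 = 2044
a_6 = 8188
a_7 = 32764
a_8 = 131068


a_8 = 131068


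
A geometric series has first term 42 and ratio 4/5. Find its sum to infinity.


S∞ = a₁/(1-r) = 42/(1 - 4/5)
= 42/(1/5)
= 210

S∞ = 210


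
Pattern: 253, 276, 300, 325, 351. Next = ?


Pattern: triangular numbers: n(n+1)/2
Terms: 253, 276, 300, 325, 351
Next term = 378

Next term = 378


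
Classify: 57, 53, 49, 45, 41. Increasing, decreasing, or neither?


Differences: -4, -4, -4, -4
All differences < 0 → strictly DECREASING

Monotonically decreasing


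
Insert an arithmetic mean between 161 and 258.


AM = (161 + 258)/2 = 419/2 = 209.5

AM = 209.5


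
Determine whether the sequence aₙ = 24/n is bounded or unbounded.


a₁ = 24, a₂ = 24/2, a₃ = 24/3, ...
0 < aₙ ≤ 24 for all n ≥ 1
Lower bound: 0, Upper bound: 24
The sequence IS bounded

Bounded (0 < aₙ ≤ 24)


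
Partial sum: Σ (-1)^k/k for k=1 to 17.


S = -1 + 1/2 - 1/3 + 1/4 - 1/5 + 1/6 - 1/7 + 1/8 ± ...
= -0.7217
(Full series converges to -ln(2) ≈ -0.6931)

S_17 = -0.7217


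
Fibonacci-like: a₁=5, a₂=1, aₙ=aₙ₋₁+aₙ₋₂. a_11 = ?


Computing iteratively: 5, 1, 6, 7, 13, 20, 33, 53, 86, 139, 225
a_11 = 225

a_11 = 225


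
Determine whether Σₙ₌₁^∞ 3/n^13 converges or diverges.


p-series test: Σ c/n^p converges if p > 1, diverges if p ≤ 1 (constant c > 0 doesn't affect convergence).
p = 13
13 > 1 → CONVERGES

Converges (p = 13 > 1)


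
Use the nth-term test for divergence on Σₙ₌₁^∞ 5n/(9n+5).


lim(n→∞) 5n/(9n+5) = 5/9 = 5/9  (divide numerator and denominator by n)
lim aₙ = 5/9 ≠ 0 → series DIVERGES

Diverges (lim aₙ = 5/9 ≠ 0)


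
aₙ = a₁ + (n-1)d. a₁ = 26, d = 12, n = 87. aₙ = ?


aₙ = a₁ + (n-1)d
= 26 + (87-1)×12
= 26 + 1032
= 1058

a_87 = 1058


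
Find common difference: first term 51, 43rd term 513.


d = (aₙ - a₁)/(n-1)
= (513 - 51)/(43-1)
= 462/42 = 11

d = 11


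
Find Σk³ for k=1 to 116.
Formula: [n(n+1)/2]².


n(n+1)/2 = 116×117/2 = 6786
Σk³ = 6786² = 46049796

Σk³ = 46049796


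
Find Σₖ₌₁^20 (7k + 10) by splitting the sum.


Σ(7k+10) = 7·Σk + 10·n
= 7·210 + 10·20
= 1470 + 200 = 1670

Σ = 1670


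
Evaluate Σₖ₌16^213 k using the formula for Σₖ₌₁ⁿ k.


Σₖ₌16^213 k = Σₖ₌₁^213 k − Σₖ₌₁^15 k
= 213·214/2 − 15·16/2
= 22791 − 120 = 22671

Σk = 22671


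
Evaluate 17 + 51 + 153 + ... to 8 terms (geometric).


Sₙ = 17×(3^8 - 1)/(3 - 1)
= 17×(6561 - 1)/2
= 17×6560/2
= 55760

S_8 = 55760


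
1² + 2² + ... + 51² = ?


n = 51
n(n+1)(2n+1)/6 = 51×52×103/6
= 273156/6 = 45526

Σk² = 45526


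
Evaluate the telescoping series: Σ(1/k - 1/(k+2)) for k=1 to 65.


Telescoping with gap 2: two head and two tail terms survive.
= (1 + 1/2) - (1/66 + 1/67)
= 3/2 - 1/66 - 1/67 = 3250/2211

Sum = 3250/2211


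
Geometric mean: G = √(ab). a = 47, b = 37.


GM = √(47×37) = √1739 = 41.7013

GM = 41.7013


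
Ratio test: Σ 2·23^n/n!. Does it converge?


aₙ = 2·23^n/n!
a_{n+1}/aₙ = 23^(n+1)/(n+1)! × n!/23^n  (constant 2 cancels)
= 23/(n+1)
L = lim(n→∞) 23/(n+1) = 0
L < 1 → series CONVERGES

Converges (ratio test: L = 0 < 1)


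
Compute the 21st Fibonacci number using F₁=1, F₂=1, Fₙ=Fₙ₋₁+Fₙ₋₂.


Fibonacci sequence: 1, 1, 2, 3, 5, 8, 13, 21, 34, 55, 89, ...
F(21) = 10946

F(21) = 10946


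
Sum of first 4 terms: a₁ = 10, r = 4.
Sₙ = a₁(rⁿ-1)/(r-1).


Sₙ = 10×(4^4 - 1)/(4 - 1)
= 10×(256 - 1)/3
= 10×255/3
= 850

S_4 = 850


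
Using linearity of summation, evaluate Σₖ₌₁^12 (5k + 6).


Σ(5k+6) = 5·Σk + 6·n
= 5·78 + 6·12
= 390 + 72 = 462

Σ = 462


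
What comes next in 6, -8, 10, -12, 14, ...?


Pattern: alternating sign, magnitude arithmetic (d=2)
Terms: 6, -8, 10, -12, 14
Next term = -16

Next term = -16


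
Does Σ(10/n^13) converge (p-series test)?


p-series test: Σ c/n^p converges if p > 1, diverges if p ≤ 1 (constant c > 0 doesn't affect convergence).
p = 13
13 > 1 → CONVERGES

Converges (p = 13 > 1)


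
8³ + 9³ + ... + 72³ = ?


Σₖ₌8^72 k³ = [72·73/2]² − [7·8/2]²
= 6906384 − 784 = 6905600

Σk³ = 6905600


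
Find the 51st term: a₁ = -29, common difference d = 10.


aₙ = a₁ + (n-1)d
= -29 + (51-1)×10
= -29 + 500
= 471

a_51 = 471


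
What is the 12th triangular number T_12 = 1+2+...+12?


n(n+1)/2 = 12×13/2 = 156/2 = 78

Σk = 78


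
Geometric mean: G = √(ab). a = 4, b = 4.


GM = √(4×4) = √16 = 4

GM = 4


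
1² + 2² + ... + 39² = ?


n = 39
n(n+1)(2n+1)/6 = 39×40×79/6
= 123240/6 = 20540

Σk² = 20540


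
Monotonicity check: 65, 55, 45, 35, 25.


Differences: -10, -10, -10, -10
All differences < 0 → strictly DECREASING

Monotonically decreasing


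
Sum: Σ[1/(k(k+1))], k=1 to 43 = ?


1/(k(k+1)) = 1/k - 1/(k+1) (partial fractions)
Telescoping: Σ = 1 - 1/44 = 43/44

Sum = 43/44


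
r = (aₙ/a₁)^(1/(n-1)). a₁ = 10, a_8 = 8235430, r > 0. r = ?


r^(n-1) = aₙ/a₁
r^7 = 8235430/10 = 823543
r = 823543^(1/7)
= 7

r = 7


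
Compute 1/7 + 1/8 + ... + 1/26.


Σₖ₌7^26 1/k = 1/7 + 1/8 + 1/9 + ... + 1/26
= 12532641007/8923714800
≈ 1.4044

Sum = 12532641007/8923714800 ≈ 1.4044


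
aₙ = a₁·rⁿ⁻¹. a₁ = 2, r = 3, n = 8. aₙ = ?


aₙ = a₁·r^(n-1)
= 2×3^7
= 2×2187
= 4374

a_8 = 4374


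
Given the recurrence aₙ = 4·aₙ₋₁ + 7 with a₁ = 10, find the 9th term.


Computing step by step:
a_1 = 10
a_2 = 47
a_3 = 195
a_4 = 787
a_5 = 3155
a_6 = 12627
a_7 = 50515
a_8 = 202067
a_9 = 808275


a_9 = 808275


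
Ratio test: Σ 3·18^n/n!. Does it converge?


aₙ = 3·18^n/n!
a_{n+1}/aₙ = 18^(n+1)/(n+1)! × n!/18^n  (constant 3 cancels)
= 18/(n+1)
L = lim(n→∞) 18/(n+1) = 0
L < 1 → series CONVERGES

Converges (ratio test: L = 0 < 1)


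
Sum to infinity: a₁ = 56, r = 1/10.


S∞ = a₁/(1-r) = 56/(1 - 1/10)
= 56/(9/10)
= 560/9

S∞ = 560/9


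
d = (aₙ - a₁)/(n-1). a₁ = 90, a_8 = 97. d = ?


d = (aₙ - a₁)/(n-1)
= (97 - 90)/(8-1)
= 7/7 = 1

d = 1


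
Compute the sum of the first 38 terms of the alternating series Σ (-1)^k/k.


S = -1 + 1/2 - 1/3 + 1/4 - 1/5 + 1/6 - 1/7 + 1/8 ± ...
= -0.6802
(Full series converges to -ln(2) ≈ -0.6931)

S_38 = -0.6802


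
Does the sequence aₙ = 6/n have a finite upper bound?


a₁ = 6, a₂ = 6/2, a₃ = 6/3, ...
0 < aₙ ≤ 6 for all n ≥ 1
Lower bound: 0, Upper bound: 6
The sequence IS bounded

Bounded (0 < aₙ ≤ 6)


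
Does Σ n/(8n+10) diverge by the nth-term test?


lim(n→∞) n/(8n+10) = 1/8 = 1/8  (divide numerator and denominator by n)
lim aₙ = 1/8 ≠ 0 → series DIVERGES

Diverges (lim aₙ = 1/8 ≠ 0)


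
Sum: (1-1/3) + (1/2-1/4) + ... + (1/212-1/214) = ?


Telescoping with gap 2: two head and two tail terms survive.
= (1 + 1/2) - (1/213 + 1/214)
= 3/2 - 1/213 - 1/214 = 33973/22791

Sum = 33973/22791


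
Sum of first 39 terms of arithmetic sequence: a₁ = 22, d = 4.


aₙ = 22 + (39-1)×4 = 174
Sₙ = n(a₁+aₙ)/2 = 39×(22+174)/2
= 39×196/2 = 3822

S_39 = 3822


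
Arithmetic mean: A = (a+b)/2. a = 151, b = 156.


AM = (151 + 156)/2 = 307/2 = 153.5

AM = 153.5


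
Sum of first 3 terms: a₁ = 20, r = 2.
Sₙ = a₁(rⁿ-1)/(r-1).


Sₙ = 20×(2^3 - 1)/(2 - 1)
= 20×(8 - 1)/1
= 20×7/1
= 140

S_3 = 140


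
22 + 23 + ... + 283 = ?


Σₖ₌22^283 k = Σₖ₌₁^283 k − Σₖ₌₁^21 k
= 283·284/2 − 21·22/2
= 40186 − 231 = 39955

Σk = 39955


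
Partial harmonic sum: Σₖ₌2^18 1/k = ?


Σₖ₌2^18 1/k = 1/2 + 1/3 + 1/4 + ... + 1/18
= 10190221/4084080
≈ 2.4951

Sum = 10190221/4084080 ≈ 2.4951


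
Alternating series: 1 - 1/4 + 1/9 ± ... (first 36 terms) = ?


S = 1 - 1/4 + 1/9 - 1/16 + 1/25 - 1/36 + 1/49 - 1/64 ± ...
= 0.8221
(Full series converges to +π²/12 ≈ +0.8225)

S_36 = 0.8221


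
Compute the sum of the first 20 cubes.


n(n+1)/2 = 20×21/2 = 210
Σk³ = 210² = 44100

Σk³ = 44100


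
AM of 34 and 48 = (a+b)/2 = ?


AM = (34 + 48)/2 = 82/2 = 41

AM = 41


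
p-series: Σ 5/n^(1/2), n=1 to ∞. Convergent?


p-series test: Σ c/n^p converges if p > 1, diverges if p ≤ 1 (constant c > 0 doesn't affect convergence).
p = 1/2
1/2 ≤ 1 → DIVERGES

Diverges (p = 1/2 ≤ 1)


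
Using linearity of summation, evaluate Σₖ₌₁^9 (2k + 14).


Σ(2k+14) = 2·Σk + 14·n
= 2·45 + 14·9
= 90 + 126 = 216

Σ = 216


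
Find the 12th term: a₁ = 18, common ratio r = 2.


aₙ = a₁·r^(n-1)
= 18×2^11
= 18×2048
= 36864

a_12 = 36864


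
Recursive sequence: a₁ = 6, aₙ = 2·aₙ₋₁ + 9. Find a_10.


Computing step by step:
a_1 = 6
a_2 = 21
a_3 = 51
a_4 = 111
a_5 = 231
a_6 = 471
a_7 = 951
a_8 = 1911
a_9 = 3831
a_10 = 7671


a_10 = 7671


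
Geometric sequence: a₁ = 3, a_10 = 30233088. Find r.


r^(n-1) = aₙ/a₁
r^9 = 30233088/3 = 10077696
r = 10077696^(1/9)
= 6

r = 6


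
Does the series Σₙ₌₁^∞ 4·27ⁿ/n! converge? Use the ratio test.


aₙ = 4·27^n/n!
a_{n+1}/aₙ = 27^(n+1)/(n+1)! × n!/27^n  (constant 4 cancels)
= 27/(n+1)
L = lim(n→∞) 27/(n+1) = 0
L < 1 → series CONVERGES

Converges (ratio test: L = 0 < 1)


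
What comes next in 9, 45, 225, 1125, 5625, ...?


Pattern: geometric (r=5)
Terms: 9, 45, 225, 1125, 5625
Next term = 28125

Next term = 28125


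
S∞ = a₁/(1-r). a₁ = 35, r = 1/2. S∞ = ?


S∞ = a₁/(1-r) = 35/(1 - 1/2)
= 35/(1/2)
= 70

S∞ = 70


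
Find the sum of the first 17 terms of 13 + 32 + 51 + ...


aₙ = 13 + (17-1)×19 = 317
Sₙ = n(a₁+aₙ)/2 = 17×(13+317)/2
= 17×330/2 = 2805

S_17 = 2805


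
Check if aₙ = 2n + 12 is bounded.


aₙ = 2n + 12 → as n→∞, aₙ→∞
No finite upper bound exists
The sequence is UNBOUNDED

Unbounded (aₙ → ∞ as n → ∞)


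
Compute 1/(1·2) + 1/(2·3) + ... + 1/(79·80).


1/(k(k+1)) = 1/k - 1/(k+1) (partial fractions)
Telescoping: Σ = 1 - 1/80 = 79/80

Sum = 79/80


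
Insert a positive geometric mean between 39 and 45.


GM = √(39×45) = √1755 = 41.8927

GM = 41.8927


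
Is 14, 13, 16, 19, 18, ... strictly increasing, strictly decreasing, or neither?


Differences: -1, 3, 3, -1
Difference at position 2 is +3 (> 0) but position 1 is -1 (< 0) — sequence both rises and falls
→ NOT monotonic

Not monotonic


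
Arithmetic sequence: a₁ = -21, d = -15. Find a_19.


aₙ = a₁ + (n-1)d
= -21 + (19-1)×-15
= -21 - 270
= -291

a_19 = -291


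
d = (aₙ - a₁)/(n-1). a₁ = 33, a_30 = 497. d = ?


d = (aₙ - a₁)/(n-1)
= (497 - 33)/(30-1)
= 464/29 = 16

d = 16


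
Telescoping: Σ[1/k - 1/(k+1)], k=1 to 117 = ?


Telescoping: adjacent terms cancel.
= 1/1 - 1/118
= 1 - 1/118 = 117/118

Sum = 117/118


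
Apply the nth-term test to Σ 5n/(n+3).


lim(n→∞) 5n/(n+3) = 5/1 = 5  (divide numerator and denominator by n)
lim aₙ = 5 ≠ 0 → series DIVERGES

Diverges (lim aₙ = 5 ≠ 0)


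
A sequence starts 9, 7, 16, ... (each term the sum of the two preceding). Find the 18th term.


Computing iteratively: 9, 7, 16, 23, 39, 62, 101, 163, 264, 427, 691, 1118, ...
a_18 = 20062

a_18 = 20062


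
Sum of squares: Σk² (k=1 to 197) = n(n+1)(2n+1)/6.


n = 197
n(n+1)(2n+1)/6 = 197×198×395/6
= 15407370/6 = 2567895

Σk² = 2567895


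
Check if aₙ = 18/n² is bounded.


a₁ = 18, a₂ = 18/4, a₃ = 18/9, ...
0 < aₙ ≤ 18 for all n ≥ 1
The sequence IS bounded

Bounded (0 < aₙ ≤ 18)


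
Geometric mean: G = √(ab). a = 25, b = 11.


GM = √(25×11) = √275 = 16.5831

GM = 16.5831


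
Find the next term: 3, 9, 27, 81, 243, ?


Pattern: geometric (r=3)
Terms: 3, 9, 27, 81, 243
Next term = 729

Next term = 729


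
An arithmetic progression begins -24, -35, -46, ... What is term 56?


aₙ = a₁ + (n-1)d
= -24 + (56-1)×-11
= -24 - 605
= -629

a_56 = -629


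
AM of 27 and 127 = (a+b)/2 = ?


AM = (27 + 127)/2 = 154/2 = 77

AM = 77


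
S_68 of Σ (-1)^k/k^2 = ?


S = -1 + 1/4 - 1/9 + 1/16 - 1/25 + 1/36 - 1/49 + 1/64 ± ...
= -0.8224
(Full series converges to -π²/12 ≈ -0.8225)

S_68 = -0.8224


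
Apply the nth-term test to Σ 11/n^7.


lim(n→∞) 11/n^7 = 0
lim aₙ = 0 → nth-term test is INCONCLUSIVE
(Need other tests; this is actually a convergent p-series with p=7 > 1)

Inconclusive (lim aₙ = 0; need another test)


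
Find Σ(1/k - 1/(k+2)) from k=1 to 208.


Telescoping with gap 2: two head and two tail terms survive.
= (1 + 1/2) - (1/209 + 1/210)
= 3/2 - 1/209 - 1/210 = 32708/21945

Sum = 32708/21945


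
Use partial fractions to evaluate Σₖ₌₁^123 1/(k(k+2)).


1/(k(k+2)) = (1/2)·(1/k - 1/(k+2)) (partial fractions)
Telescoping: Σ = (1/2)·(1 + 1/2 - 1/124 - 1/125) = 23001/31000

Sum = 23001/31000


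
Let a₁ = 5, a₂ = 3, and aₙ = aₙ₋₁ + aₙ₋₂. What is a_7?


Computing iteratively: 5, 3, 8, 11, 19, 30, 49
a_7 = 49

a_7 = 49


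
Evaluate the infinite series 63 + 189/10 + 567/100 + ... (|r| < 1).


S∞ = a₁/(1-r) = 63/(1 - 3/10)
= 63/(7/10)
= 90

S∞ = 90


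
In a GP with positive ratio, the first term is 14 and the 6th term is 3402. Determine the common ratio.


r^(n-1) = aₙ/a₁
r^5 = 3402/14 = 243
r = 243^(1/5)
= 3

r = 3


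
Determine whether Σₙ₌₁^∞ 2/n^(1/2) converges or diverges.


p-series test: Σ c/n^p converges if p > 1, diverges if p ≤ 1 (constant c > 0 doesn't affect convergence).
p = 1/2
1/2 ≤ 1 → DIVERGES

Diverges (p = 1/2 ≤ 1)


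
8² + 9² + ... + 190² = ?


Σₖ₌8^190 k² = Σₖ₌₁^190 k² − Σₖ₌₁^7 k²
= 190·191·381/6 − 7·8·15/6
= 2304415 − 140 = 2304275

Σk² = 2304275


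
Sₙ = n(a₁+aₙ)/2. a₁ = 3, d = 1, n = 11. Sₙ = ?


aₙ = 3 + (11-1)×1 = 13
Sₙ = n(a₁+aₙ)/2 = 11×(3+13)/2
= 11×16/2 = 88

S_11 = 88


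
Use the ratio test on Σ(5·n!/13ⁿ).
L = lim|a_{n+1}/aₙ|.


aₙ = 5·n!/13^n
a_{n+1}/aₙ = (n+1)!/13^(n+1) × 13^n/n!  (constant 5 cancels)
= (n+1)/13
L = lim(n→∞) (n+1)/13 = ∞
L > 1 → series DIVERGES

Diverges (ratio test: L = ∞ > 1)


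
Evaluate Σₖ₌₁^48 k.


n(n+1)/2 = 48×49/2 = 2352/2 = 1176

Σk = 1176


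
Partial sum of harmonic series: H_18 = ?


H_18 = 1/1 + 1/2 + 1/3 + ... + 1/18
= 14274301/4084080
≈ 3.4951

H_18 = 14274301/4084080 ≈ 3.4951


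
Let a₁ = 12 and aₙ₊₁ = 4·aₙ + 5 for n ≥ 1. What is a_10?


Computing step by step:
a_1 = 12
a_2 = 53
a_3 = 217
a_4 = 873
a_5 = 3497
a_6 = 13993
a_7 = 55977
a_8 = 223913
a_9 = 895657
a_10 = 3582633


a_10 = 3582633


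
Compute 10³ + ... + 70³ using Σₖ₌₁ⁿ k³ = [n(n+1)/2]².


Σₖ₌10^70 k³ = [70·71/2]² − [9·10/2]²
= 6175225 − 2025 = 6173200

Σk³ = 6173200


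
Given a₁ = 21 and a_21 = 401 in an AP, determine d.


d = (aₙ - a₁)/(n-1)
= (401 - 21)/(21-1)
= 380/20 = 19

d = 19


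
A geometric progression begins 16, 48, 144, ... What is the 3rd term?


aₙ = a₁·r^(n-1)
= 16×3^2
= 16×9
= 144

a_3 = 144


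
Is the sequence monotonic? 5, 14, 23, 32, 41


Differences: 9, 9, 9, 9
All differences > 0 → strictly INCREASING

Monotonically increasing


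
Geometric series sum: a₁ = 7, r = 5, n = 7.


Sₙ = 7×(5^7 - 1)/(5 - 1)
= 7×(78125 - 1)/4
= 7×78124/4
= 136717

S_7 = 136717


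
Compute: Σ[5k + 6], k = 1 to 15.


Σ(5k+6) = 5·Σk + 6·n
= 5·120 + 6·15
= 600 + 90 = 690

Σ = 690


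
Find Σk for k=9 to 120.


Σₖ₌9^120 k = Σₖ₌₁^120 k − Σₖ₌₁^8 k
= 120·121/2 − 8·9/2
= 7260 − 36 = 7224

Σk = 7224


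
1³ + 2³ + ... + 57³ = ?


n(n+1)/2 = 57×58/2 = 1653
Σk³ = 1653² = 2732409

Σk³ = 2732409


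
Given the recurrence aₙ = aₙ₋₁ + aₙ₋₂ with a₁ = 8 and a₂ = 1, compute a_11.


Computing iteratively: 8, 1, 9, 10, 19, 29, 48, 77, 125, 202, 327
a_11 = 327

a_11 = 327


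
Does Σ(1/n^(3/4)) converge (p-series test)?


p-series test: Σ c/n^p converges if p > 1, diverges if p ≤ 1 (constant c > 0 doesn't affect convergence).
p = 3/4
3/4 ≤ 1 → DIVERGES

Diverges (p = 3/4 ≤ 1)


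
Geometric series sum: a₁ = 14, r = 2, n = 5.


Sₙ = 14×(2^5 - 1)/(2 - 1)
= 14×(32 - 1)/1
= 14×31/1
= 434

S_5 = 434


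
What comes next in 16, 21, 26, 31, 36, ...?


Pattern: arithmetic (d=5)
Terms: 16, 21, 26, 31, 36
Next term = 41

Next term = 41


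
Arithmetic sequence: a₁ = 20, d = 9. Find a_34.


aₙ = a₁ + (n-1)d
= 20 + (34-1)×9
= 20 + 297
= 317

a_34 = 317


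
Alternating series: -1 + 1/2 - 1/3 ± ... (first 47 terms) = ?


S = -1 + 1/2 - 1/3 + 1/4 - 1/5 + 1/6 - 1/7 + 1/8 ± ...
= -0.7037
(Full series converges to -ln(2) ≈ -0.6931)

S_47 = -0.7037


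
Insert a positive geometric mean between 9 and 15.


GM = √(9×15) = √135 = 11.619

GM = 11.619


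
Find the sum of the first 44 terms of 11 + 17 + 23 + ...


aₙ = 11 + (44-1)×6 = 269
Sₙ = n(a₁+aₙ)/2 = 44×(11+269)/2
= 44×280/2 = 6160

S_44 = 6160


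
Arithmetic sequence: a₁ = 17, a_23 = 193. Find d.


d = (aₙ - a₁)/(n-1)
= (193 - 17)/(23-1)
= 176/22 = 8

d = 8


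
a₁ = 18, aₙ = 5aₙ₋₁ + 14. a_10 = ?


Computing step by step:
a_1 = 18
a_2 = 104
a_3 = 534
a_4 = 2684
a_5 = 13434
a_6 = 67184
a_7 = 335934
a_8 = 1679684
a_9 = 8398434
a_10 = 41992184


a_10 = 41992184


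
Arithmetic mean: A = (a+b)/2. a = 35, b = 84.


AM = (35 + 84)/2 = 119/2 = 59.5

AM = 59.5


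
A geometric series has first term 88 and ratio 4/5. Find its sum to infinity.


S∞ = a₁/(1-r) = 88/(1 - 4/5)
= 88/(1/5)
= 440

S∞ = 440


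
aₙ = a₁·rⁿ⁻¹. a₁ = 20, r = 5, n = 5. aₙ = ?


aₙ = a₁·r^(n-1)
= 20×5^4
= 20×625
= 12500

a_5 = 12500


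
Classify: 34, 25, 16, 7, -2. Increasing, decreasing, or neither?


Differences: -9, -9, -9, -9
All differences < 0 → strictly DECREASING

Monotonically decreasing


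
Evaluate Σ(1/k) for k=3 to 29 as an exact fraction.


Σₖ₌3^29 1/k = 1/3 + 1/4 + 1/5 + ... + 1/29
= 5733412167187/2329089562800
≈ 2.4617

Sum = 5733412167187/2329089562800 ≈ 2.4617


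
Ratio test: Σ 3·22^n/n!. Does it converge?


aₙ = 3·22^n/n!
a_{n+1}/aₙ = 22^(n+1)/(n+1)! × n!/22^n  (constant 3 cancels)
= 22/(n+1)
L = lim(n→∞) 22/(n+1) = 0
L < 1 → series CONVERGES

Converges (ratio test: L = 0 < 1)


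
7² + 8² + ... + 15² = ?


Σₖ₌7^15 k² = Σₖ₌₁^15 k² − Σₖ₌₁^6 k²
= 15·16·31/6 − 6·7·13/6
= 1240 − 91 = 1149

Σk² = 1149


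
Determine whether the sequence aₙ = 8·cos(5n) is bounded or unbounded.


For all n, -1 ≤ cos(5n) ≤ 1, so -8 ≤ 8·cos(5n) ≤ 8
Lower bound: -8, Upper bound: 8
The sequence IS bounded

Bounded (-8 ≤ aₙ ≤ 8)


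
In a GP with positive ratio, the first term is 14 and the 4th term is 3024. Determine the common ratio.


r^(n-1) = aₙ/a₁
r^3 = 3024/14 = 216
r = 216^(1/3)
= 6

r = 6


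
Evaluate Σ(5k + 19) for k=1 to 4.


Σ(5k+19) = 5·Σk + 19·n
= 5·10 + 19·4
= 50 + 76 = 126

Σ = 126


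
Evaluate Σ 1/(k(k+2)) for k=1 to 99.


1/(k(k+2)) = (1/2)·(1/k - 1/(k+2)) (partial fractions)
Telescoping: Σ = (1/2)·(1 + 1/2 - 1/100 - 1/101) = 14949/20200

Sum = 14949/20200


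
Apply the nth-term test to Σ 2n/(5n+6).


lim(n→∞) 2n/(5n+6) = 2/5 = 2/5  (divide numerator and denominator by n)
lim aₙ = 2/5 ≠ 0 → series DIVERGES

Diverges (lim aₙ = 2/5 ≠ 0)


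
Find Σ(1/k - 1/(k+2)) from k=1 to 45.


Telescoping with gap 2: two head and two tail terms survive.
= (1 + 1/2) - (1/46 + 1/47)
= 3/2 - 1/46 - 1/47 = 1575/1081

Sum = 1575/1081


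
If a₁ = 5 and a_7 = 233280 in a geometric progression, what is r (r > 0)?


r^(n-1) = aₙ/a₁
r^6 = 233280/5 = 46656
r = 46656^(1/6)
= ±6; taking r > 0 gives r = 6

r = 6


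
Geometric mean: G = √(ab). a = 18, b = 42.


GM = √(18×42) = √756 = 27.4955

GM = 27.4955


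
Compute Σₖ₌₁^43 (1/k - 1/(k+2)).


Telescoping with gap 2: two head and two tail terms survive.
= (1 + 1/2) - (1/44 + 1/45)
= 3/2 - 1/44 - 1/45 = 2881/1980

Sum = 2881/1980


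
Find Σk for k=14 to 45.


Σₖ₌14^45 k = Σₖ₌₁^45 k − Σₖ₌₁^13 k
= 45·46/2 − 13·14/2
= 1035 − 91 = 944

Σk = 944


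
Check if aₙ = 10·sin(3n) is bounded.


For all n, -1 ≤ sin(3n) ≤ 1, so -10 ≤ 10·sin(3n) ≤ 10
Lower bound: -10, Upper bound: 10
The sequence IS bounded

Bounded (-10 ≤ aₙ ≤ 10)


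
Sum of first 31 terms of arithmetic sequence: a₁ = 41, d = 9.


aₙ = 41 + (31-1)×9 = 311
Sₙ = n(a₁+aₙ)/2 = 31×(41+311)/2
= 31×352/2 = 5456

S_31 = 5456


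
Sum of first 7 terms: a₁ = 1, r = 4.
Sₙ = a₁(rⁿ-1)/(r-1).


Sₙ = 1×(4^7 - 1)/(4 - 1)
= 1×(16384 - 1)/3
= 1×16383/3
= 5461

S_7 = 5461


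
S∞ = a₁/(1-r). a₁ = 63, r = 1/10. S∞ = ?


S∞ = a₁/(1-r) = 63/(1 - 1/10)
= 63/(9/10)
= 70

S∞ = 70


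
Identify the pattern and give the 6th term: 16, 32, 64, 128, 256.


Pattern: powers of 2: 2ⁿ
Terms: 16, 32, 64, 128, 256
Next term = 512

Next term = 512


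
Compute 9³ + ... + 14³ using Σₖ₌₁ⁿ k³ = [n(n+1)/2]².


Σₖ₌9^14 k³ = [14·15/2]² − [8·9/2]²
= 11025 − 1296 = 9729

Σk³ = 9729


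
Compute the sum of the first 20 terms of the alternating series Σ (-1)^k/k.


S = -1 + 1/2 - 1/3 + 1/4 - 1/5 + 1/6 - 1/7 + 1/8 ± ...
= -0.6688
(Full series converges to -ln(2) ≈ -0.6931)

S_20 = -0.6688


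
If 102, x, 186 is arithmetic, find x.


AM = (102 + 186)/2 = 288/2 = 144

AM = 144


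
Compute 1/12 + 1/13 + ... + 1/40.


Σₖ₌12^40 1/k = 1/12 + 1/13 + 1/14 + ... + 1/40
= 960709218673469/763275922437600
≈ 1.2587

Sum = 960709218673469/763275922437600 ≈ 1.2587


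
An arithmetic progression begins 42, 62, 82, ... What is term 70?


aₙ = a₁ + (n-1)d
= 42 + (70-1)×20
= 42 + 1380
= 1422

a_70 = 1422


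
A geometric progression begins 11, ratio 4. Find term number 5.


aₙ = a₁·r^(n-1)
= 11×4^4
= 11×256
= 2816

a_5 = 2816


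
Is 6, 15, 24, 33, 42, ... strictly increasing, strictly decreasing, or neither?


Differences: 9, 9, 9, 9
All differences > 0 → strictly INCREASING

Monotonically increasing


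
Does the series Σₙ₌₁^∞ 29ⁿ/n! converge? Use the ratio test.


aₙ = 29^n/n!
a_{n+1}/aₙ = 29^(n+1)/(n+1)! × n!/29^n
= 29/(n+1)
L = lim(n→∞) 29/(n+1) = 0
L < 1 → series CONVERGES

Converges (ratio test: L = 0 < 1)


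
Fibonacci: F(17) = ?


Fibonacci sequence: 1, 1, 2, 3, 5, 8, 13, 21, 34, 55, 89, ...
F(17) = 1597

F(17) = 1597


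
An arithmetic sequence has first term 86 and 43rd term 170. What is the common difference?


d = (aₙ - a₁)/(n-1)
= (170 - 86)/(43-1)
= 84/42 = 2

d = 2


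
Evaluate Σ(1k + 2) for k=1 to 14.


Σ(1k+2) = 1·Σk + 2·n
= 1·105 + 2·14
= 105 + 28 = 133

Σ = 133


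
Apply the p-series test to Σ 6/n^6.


p-series test: Σ c/n^p converges if p > 1, diverges if p ≤ 1 (constant c > 0 doesn't affect convergence).
p = 6
6 > 1 → CONVERGES

Converges (p = 6 > 1)


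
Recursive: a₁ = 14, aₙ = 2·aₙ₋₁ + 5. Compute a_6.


Computing step by step:
a_1 = 14
a_2 = 33
a_3 = 71
a_4 = 147
a_5 = 299
a_6 = 603


a_6 = 603


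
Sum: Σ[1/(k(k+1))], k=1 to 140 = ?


1/(k(k+1)) = 1/k - 1/(k+1) (partial fractions)
Telescoping: Σ = 1 - 1/141 = 140/141

Sum = 140/141


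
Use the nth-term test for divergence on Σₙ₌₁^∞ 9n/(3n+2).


lim(n→∞) 9n/(3n+2) = 9/3 = 3  (divide numerator and denominator by n)
lim aₙ = 3 ≠ 0 → series DIVERGES

Diverges (lim aₙ = 3 ≠ 0)


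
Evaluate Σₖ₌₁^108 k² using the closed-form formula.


n = 108
n(n+1)(2n+1)/6 = 108×109×217/6
= 2554524/6 = 425754

Σk² = 425754


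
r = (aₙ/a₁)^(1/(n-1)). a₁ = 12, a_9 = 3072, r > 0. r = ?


r^(n-1) = aₙ/a₁
r^8 = 3072/12 = 256
r = 256^(1/8)
= ±2; taking r > 0 gives r = 2

r = 2


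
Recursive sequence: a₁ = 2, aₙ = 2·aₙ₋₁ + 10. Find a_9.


Computing step by step:
a_1 = 2
a_2 = 14
a_3 = 38
a_4 = 86
a_5 = 182
a_6 = 374
a_7 = 758
a_8 = 1526
a_9 = 3062


a_9 = 3062


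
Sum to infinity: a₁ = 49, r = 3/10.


S∞ = a₁/(1-r) = 49/(1 - 3/10)
= 49/(7/10)
= 70

S∞ = 70


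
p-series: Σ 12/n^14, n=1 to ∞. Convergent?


p-series test: Σ c/n^p converges if p > 1, diverges if p ≤ 1 (constant c > 0 doesn't affect convergence).
p = 14
14 > 1 → CONVERGES

Converges (p = 14 > 1)


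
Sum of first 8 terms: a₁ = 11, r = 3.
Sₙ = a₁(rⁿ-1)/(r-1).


Sₙ = 11×(3^8 - 1)/(3 - 1)
= 11×(6561 - 1)/2
= 11×6560/2
= 36080

S_8 = 36080


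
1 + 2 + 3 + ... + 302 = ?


n(n+1)/2 = 302×303/2 = 91506/2 = 45753

Σk = 45753


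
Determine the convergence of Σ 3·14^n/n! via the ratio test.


aₙ = 3·14^n/n!
a_{n+1}/aₙ = 14^(n+1)/(n+1)! × n!/14^n  (constant 3 cancels)
= 14/(n+1)
L = lim(n→∞) 14/(n+1) = 0
L < 1 → series CONVERGES

Converges (ratio test: L = 0 < 1)


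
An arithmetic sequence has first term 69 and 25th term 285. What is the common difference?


d = (aₙ - a₁)/(n-1)
= (285 - 69)/(25-1)
= 216/24 = 9

d = 9


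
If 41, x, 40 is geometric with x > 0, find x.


GM = √(41×40) = √1640 = 40.4969

GM = 40.4969


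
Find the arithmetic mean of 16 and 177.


AM = (16 + 177)/2 = 193/2 = 96.5

AM = 96.5


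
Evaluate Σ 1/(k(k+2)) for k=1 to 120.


1/(k(k+2)) = (1/2)·(1/k - 1/(k+2)) (partial fractions)
Telescoping: Σ = (1/2)·(1 + 1/2 - 1/121 - 1/122) = 5475/7381

Sum = 5475/7381


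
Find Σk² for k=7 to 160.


Σₖ₌7^160 k² = Σₖ₌₁^160 k² − Σₖ₌₁^6 k²
= 160·161·321/6 − 6·7·13/6
= 1378160 − 91 = 1378069

Σk² = 1378069


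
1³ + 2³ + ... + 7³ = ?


n(n+1)/2 = 7×8/2 = 28
Σk³ = 28² = 784

Σk³ = 784


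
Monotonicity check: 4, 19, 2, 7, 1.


Differences: 15, -17, 5, -6
Difference at position 1 is +15 (> 0) but position 2 is -17 (< 0) — sequence both rises and falls
→ NOT monotonic

Not monotonic


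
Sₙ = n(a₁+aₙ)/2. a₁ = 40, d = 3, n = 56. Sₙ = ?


aₙ = 40 + (56-1)×3 = 205
Sₙ = n(a₁+aₙ)/2 = 56×(40+205)/2
= 56×245/2 = 6860

S_56 = 6860


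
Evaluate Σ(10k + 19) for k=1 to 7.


Σ(10k+19) = 10·Σk + 19·n
= 10·28 + 19·7
= 280 + 133 = 413

Σ = 413


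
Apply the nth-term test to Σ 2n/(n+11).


lim(n→∞) 2n/(n+11) = 2/1 = 2  (divide numerator and denominator by n)
lim aₙ = 2 ≠ 0 → series DIVERGES

Diverges (lim aₙ = 2 ≠ 0)


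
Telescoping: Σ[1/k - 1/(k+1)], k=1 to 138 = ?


Telescoping: adjacent terms cancel.
= 1/1 - 1/139
= 1 - 1/139 = 138/139

Sum = 138/139


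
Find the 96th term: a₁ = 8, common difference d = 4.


aₙ = a₁ + (n-1)d
= 8 + (96-1)×4
= 8 + 380
= 388

a_96 = 388


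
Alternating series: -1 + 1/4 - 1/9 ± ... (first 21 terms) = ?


S = -1 + 1/4 - 1/9 + 1/16 - 1/25 + 1/36 - 1/49 + 1/64 ± ...
= -0.8235
(Full series converges to -π²/12 ≈ -0.8225)

S_21 = -0.8235


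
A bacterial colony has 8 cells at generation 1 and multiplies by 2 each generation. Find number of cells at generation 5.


aₙ = a₁·r^(n-1)
= 8×2^4
= 8×16
= 128

a_5 = 128


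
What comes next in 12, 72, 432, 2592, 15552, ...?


Pattern: geometric (r=6)
Terms: 12, 72, 432, 2592, 15552
Next term = 93312

Next term = 93312


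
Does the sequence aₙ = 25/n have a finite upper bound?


a₁ = 25, a₂ = 25/2, a₃ = 25/3, ...
0 < aₙ ≤ 25 for all n ≥ 1
Lower bound: 0, Upper bound: 25
The sequence IS bounded

Bounded (0 < aₙ ≤ 25)


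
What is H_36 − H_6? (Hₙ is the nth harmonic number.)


Σₖ₌7^36 1/k = 1/7 + 1/8 + 1/9 + ... + 1/36
= 22639315926589/13127595717600
≈ 1.7246

Sum = 22639315926589/13127595717600 ≈ 1.7246


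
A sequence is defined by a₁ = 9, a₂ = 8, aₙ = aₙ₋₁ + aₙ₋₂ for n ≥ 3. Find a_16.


Computing iteratively: 9, 8, 17, 25, 42, 67, 109, 176, 285, 461, 746, 1207, ...
a_16 = 8273

a_16 = 8273


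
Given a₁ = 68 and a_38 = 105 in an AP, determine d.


d = (aₙ - a₁)/(n-1)
= (105 - 68)/(38-1)
= 37/37 = 1

d = 1


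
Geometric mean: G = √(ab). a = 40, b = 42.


GM = √(40×42) = √1680 = 40.9878

GM = 40.9878


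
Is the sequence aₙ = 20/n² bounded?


a₁ = 20, a₂ = 20/4, a₃ = 20/9, ...
0 < aₙ ≤ 20 for all n ≥ 1
The sequence IS bounded

Bounded (0 < aₙ ≤ 20)


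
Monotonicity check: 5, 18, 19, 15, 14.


Differences: 13, 1, -4, -1
Difference at position 1 is +13 (> 0) but position 3 is -4 (< 0) — sequence both rises and falls
→ NOT monotonic

Not monotonic


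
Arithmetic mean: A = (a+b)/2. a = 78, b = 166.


AM = (78 + 166)/2 = 244/2 = 122

AM = 122


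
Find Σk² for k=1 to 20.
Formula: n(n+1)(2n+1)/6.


n = 20
n(n+1)(2n+1)/6 = 20×21×41/6
= 17220/6 = 2870

Σk² = 2870


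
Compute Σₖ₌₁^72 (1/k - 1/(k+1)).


Telescoping: adjacent terms cancel.
= 1/1 - 1/73
= 1 - 1/73 = 72/73

Sum = 72/73


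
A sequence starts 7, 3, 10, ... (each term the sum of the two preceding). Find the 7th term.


Computing iteratively: 7, 3, 10, 13, 23, 36, 59
a_7 = 59

a_7 = 59


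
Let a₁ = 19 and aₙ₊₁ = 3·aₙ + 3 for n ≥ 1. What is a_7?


Computing step by step:
a_1 = 19
a_2 = 60
a_3 = 183
a_4 = 552
a_5 = 1659
a_6 = 4980
a_7 = 14943


a_7 = 14943


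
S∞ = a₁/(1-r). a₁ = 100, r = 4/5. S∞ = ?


S∞ = a₁/(1-r) = 100/(1 - 4/5)
= 100/(1/5)
= 500

S∞ = 500


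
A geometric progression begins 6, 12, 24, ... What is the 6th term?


aₙ = a₁·r^(n-1)
= 6×2^5
= 6×32
= 192

a_6 = 192


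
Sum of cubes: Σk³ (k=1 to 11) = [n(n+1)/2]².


n(n+1)/2 = 11×12/2 = 66
Σk³ = 66² = 4356

Σk³ = 4356


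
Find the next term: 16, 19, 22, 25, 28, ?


Pattern: arithmetic (d=3)
Terms: 16, 19, 22, 25, 28
Next term = 31

Next term = 31


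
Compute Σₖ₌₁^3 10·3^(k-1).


Sₙ = 10×(3^3 - 1)/(3 - 1)
= 10×(27 - 1)/2
= 10×26/2
= 130

S_3 = 130


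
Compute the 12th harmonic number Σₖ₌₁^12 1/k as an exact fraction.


H_12 = 1/1 + 1/2 + 1/3 + ... + 1/12
= 86021/27720
≈ 3.1032

H_12 = 86021/27720 ≈ 3.1032


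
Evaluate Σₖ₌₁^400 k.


n(n+1)/2 = 400×401/2 = 160400/2 = 80200

Σk = 80200


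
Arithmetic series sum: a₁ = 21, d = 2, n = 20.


aₙ = 21 + (20-1)×2 = 59
Sₙ = n(a₁+aₙ)/2 = 20×(21+59)/2
= 20×80/2 = 800

S_20 = 800


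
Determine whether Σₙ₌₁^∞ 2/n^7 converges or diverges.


p-series test: Σ c/n^p converges if p > 1, diverges if p ≤ 1 (constant c > 0 doesn't affect convergence).
p = 7
7 > 1 → CONVERGES

Converges (p = 7 > 1)


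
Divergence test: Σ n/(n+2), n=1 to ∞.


lim(n→∞) n/(n+2) = 1/1 = 1  (divide numerator and denominator by n)
lim aₙ = 1 ≠ 0 → series DIVERGES

Diverges (lim aₙ = 1 ≠ 0)


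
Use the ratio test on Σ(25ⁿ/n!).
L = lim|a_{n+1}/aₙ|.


aₙ = 25^n/n!
a_{n+1}/aₙ = 25^(n+1)/(n+1)! × n!/25^n
= 25/(n+1)
L = lim(n→∞) 25/(n+1) = 0
L < 1 → series CONVERGES

Converges (ratio test: L = 0 < 1)


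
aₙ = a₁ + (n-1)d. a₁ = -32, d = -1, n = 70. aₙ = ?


aₙ = a₁ + (n-1)d
= -32 + (70-1)×-1
= -32 - 69
= -101

a_70 = -101
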